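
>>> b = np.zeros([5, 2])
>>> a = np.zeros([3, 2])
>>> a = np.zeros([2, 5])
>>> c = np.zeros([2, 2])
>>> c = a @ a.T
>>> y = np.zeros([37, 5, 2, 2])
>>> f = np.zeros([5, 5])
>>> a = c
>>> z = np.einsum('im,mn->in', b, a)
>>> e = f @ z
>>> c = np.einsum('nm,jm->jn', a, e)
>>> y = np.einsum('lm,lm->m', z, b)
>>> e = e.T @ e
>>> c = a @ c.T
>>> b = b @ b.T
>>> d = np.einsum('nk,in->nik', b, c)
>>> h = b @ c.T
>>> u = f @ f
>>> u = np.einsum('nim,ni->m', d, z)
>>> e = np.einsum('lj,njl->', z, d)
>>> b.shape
(5, 5)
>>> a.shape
(2, 2)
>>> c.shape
(2, 5)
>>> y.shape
(2,)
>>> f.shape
(5, 5)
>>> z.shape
(5, 2)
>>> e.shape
()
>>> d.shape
(5, 2, 5)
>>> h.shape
(5, 2)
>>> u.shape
(5,)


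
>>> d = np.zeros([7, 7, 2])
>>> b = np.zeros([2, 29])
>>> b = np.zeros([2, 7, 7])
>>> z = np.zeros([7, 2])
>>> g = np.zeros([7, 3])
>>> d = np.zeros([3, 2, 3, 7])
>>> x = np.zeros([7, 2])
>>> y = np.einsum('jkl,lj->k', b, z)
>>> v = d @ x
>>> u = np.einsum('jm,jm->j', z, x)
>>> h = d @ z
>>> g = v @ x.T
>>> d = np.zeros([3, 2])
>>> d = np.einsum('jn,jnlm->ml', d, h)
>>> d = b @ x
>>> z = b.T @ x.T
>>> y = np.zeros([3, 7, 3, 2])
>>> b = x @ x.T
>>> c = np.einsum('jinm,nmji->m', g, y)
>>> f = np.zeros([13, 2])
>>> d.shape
(2, 7, 2)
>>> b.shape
(7, 7)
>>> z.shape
(7, 7, 7)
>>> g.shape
(3, 2, 3, 7)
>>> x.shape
(7, 2)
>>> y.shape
(3, 7, 3, 2)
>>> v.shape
(3, 2, 3, 2)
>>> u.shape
(7,)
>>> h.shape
(3, 2, 3, 2)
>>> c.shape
(7,)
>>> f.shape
(13, 2)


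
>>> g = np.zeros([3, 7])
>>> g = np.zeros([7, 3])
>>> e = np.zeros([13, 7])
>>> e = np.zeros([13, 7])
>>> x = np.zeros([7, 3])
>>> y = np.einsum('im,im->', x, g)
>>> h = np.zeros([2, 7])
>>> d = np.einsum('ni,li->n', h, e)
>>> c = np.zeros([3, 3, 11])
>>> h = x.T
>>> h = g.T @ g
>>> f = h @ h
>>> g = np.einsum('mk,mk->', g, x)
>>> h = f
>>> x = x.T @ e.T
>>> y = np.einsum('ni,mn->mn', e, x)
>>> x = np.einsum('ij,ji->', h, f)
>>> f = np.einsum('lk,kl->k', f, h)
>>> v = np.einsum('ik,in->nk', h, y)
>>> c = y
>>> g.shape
()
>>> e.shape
(13, 7)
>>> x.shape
()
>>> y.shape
(3, 13)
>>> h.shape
(3, 3)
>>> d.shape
(2,)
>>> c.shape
(3, 13)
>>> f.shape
(3,)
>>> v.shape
(13, 3)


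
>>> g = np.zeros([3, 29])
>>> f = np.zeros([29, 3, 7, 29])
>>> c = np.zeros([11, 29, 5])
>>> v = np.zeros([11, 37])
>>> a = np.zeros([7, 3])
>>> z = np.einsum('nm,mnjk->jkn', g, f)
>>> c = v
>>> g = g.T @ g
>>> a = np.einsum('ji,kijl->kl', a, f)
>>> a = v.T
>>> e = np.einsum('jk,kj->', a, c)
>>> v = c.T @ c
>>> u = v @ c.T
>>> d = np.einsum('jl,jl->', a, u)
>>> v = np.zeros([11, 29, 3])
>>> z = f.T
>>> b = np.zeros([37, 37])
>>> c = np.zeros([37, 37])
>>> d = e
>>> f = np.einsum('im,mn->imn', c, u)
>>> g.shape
(29, 29)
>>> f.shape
(37, 37, 11)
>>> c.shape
(37, 37)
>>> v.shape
(11, 29, 3)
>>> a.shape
(37, 11)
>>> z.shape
(29, 7, 3, 29)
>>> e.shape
()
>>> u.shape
(37, 11)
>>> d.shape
()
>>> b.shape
(37, 37)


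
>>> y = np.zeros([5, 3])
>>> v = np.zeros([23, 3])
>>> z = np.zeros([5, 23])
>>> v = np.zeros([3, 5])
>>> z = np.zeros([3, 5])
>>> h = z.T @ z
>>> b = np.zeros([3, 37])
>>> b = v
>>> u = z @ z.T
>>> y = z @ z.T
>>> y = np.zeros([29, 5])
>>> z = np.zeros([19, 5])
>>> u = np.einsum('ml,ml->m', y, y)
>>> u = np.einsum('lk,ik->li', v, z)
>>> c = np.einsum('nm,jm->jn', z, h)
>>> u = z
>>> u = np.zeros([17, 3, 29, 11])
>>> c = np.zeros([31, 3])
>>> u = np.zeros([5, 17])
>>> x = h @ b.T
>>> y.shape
(29, 5)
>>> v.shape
(3, 5)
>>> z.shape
(19, 5)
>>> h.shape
(5, 5)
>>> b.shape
(3, 5)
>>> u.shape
(5, 17)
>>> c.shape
(31, 3)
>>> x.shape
(5, 3)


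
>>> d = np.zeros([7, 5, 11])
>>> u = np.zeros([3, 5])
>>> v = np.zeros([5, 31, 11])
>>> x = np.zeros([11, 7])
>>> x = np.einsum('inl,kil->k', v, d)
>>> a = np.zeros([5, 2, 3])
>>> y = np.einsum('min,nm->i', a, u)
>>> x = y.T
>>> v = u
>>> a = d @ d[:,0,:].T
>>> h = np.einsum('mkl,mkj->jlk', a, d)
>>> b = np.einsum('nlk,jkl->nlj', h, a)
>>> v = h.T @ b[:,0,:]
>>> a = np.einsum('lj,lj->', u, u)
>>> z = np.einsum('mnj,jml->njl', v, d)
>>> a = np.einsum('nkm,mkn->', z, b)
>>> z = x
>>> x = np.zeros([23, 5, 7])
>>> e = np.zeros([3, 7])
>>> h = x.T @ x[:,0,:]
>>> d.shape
(7, 5, 11)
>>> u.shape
(3, 5)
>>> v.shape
(5, 7, 7)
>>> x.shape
(23, 5, 7)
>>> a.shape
()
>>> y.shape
(2,)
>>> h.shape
(7, 5, 7)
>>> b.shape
(11, 7, 7)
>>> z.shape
(2,)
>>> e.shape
(3, 7)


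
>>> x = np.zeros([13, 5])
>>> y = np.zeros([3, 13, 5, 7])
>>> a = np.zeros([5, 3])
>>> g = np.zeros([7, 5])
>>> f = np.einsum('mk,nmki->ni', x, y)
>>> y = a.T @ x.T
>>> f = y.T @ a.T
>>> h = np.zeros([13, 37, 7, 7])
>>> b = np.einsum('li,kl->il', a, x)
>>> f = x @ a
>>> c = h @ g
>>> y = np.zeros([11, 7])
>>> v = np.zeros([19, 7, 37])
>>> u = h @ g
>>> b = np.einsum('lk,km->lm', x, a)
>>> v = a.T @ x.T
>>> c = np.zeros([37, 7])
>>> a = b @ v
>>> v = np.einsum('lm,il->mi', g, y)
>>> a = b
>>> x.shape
(13, 5)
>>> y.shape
(11, 7)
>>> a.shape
(13, 3)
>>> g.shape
(7, 5)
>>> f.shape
(13, 3)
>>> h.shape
(13, 37, 7, 7)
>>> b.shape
(13, 3)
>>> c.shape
(37, 7)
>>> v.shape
(5, 11)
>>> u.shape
(13, 37, 7, 5)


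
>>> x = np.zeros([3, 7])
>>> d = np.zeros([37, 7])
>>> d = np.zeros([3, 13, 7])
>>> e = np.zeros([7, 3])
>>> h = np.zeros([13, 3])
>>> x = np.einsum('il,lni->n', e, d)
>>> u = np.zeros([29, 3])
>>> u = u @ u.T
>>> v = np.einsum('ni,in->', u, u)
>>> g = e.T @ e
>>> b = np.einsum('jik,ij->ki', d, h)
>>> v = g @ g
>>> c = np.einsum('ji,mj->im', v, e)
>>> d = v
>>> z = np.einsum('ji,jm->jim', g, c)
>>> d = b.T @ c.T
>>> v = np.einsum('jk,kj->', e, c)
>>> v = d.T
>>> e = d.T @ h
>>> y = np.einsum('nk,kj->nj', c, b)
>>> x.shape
(13,)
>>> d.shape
(13, 3)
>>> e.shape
(3, 3)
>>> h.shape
(13, 3)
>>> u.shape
(29, 29)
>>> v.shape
(3, 13)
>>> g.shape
(3, 3)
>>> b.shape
(7, 13)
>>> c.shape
(3, 7)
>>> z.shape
(3, 3, 7)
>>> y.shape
(3, 13)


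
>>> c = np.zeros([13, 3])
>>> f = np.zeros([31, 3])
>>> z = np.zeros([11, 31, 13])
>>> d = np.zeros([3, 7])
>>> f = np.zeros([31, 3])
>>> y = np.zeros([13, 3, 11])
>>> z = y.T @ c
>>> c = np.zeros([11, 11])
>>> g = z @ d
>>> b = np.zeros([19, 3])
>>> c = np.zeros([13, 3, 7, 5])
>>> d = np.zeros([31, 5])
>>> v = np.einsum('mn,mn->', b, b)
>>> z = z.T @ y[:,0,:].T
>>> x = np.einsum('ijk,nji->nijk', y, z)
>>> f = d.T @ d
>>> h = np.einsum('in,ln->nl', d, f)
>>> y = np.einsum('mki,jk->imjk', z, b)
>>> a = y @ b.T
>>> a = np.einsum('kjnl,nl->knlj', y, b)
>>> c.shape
(13, 3, 7, 5)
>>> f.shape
(5, 5)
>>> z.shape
(3, 3, 13)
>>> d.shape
(31, 5)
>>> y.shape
(13, 3, 19, 3)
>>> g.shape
(11, 3, 7)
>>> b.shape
(19, 3)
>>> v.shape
()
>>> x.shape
(3, 13, 3, 11)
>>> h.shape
(5, 5)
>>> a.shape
(13, 19, 3, 3)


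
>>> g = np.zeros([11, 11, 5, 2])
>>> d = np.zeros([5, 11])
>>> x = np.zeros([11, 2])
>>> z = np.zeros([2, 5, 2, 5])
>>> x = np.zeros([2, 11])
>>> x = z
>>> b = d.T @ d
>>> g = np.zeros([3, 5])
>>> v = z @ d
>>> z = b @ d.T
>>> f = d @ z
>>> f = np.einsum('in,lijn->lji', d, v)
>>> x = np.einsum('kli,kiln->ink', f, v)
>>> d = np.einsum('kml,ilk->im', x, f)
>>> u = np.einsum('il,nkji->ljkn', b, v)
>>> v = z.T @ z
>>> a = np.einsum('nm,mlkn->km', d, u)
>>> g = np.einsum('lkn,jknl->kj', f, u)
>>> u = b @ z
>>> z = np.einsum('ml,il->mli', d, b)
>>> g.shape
(2, 11)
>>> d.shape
(2, 11)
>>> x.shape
(5, 11, 2)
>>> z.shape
(2, 11, 11)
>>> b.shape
(11, 11)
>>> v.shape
(5, 5)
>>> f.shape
(2, 2, 5)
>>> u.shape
(11, 5)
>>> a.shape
(5, 11)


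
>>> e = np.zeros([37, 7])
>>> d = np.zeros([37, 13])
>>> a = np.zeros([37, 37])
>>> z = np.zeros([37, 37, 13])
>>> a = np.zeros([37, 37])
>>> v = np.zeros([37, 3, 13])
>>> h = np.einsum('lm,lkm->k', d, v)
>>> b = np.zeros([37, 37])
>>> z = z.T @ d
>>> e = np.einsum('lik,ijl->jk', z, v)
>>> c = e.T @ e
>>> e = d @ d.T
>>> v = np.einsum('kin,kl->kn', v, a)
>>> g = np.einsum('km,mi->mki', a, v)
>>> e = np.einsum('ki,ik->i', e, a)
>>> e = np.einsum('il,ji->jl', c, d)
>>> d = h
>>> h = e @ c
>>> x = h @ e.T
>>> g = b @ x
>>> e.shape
(37, 13)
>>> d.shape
(3,)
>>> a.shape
(37, 37)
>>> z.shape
(13, 37, 13)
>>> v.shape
(37, 13)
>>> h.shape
(37, 13)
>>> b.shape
(37, 37)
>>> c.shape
(13, 13)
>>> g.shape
(37, 37)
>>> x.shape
(37, 37)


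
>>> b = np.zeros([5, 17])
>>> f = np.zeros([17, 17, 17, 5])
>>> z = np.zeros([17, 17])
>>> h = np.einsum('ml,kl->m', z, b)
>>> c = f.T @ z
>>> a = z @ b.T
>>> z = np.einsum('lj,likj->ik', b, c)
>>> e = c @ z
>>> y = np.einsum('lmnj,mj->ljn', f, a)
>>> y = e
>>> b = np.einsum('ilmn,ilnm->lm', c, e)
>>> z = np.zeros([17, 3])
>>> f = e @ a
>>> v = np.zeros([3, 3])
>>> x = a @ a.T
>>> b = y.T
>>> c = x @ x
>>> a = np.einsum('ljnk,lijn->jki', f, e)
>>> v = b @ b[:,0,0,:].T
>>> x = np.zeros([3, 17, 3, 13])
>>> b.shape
(17, 17, 17, 5)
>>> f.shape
(5, 17, 17, 5)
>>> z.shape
(17, 3)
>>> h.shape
(17,)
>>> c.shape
(17, 17)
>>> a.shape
(17, 5, 17)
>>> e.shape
(5, 17, 17, 17)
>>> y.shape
(5, 17, 17, 17)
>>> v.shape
(17, 17, 17, 17)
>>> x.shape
(3, 17, 3, 13)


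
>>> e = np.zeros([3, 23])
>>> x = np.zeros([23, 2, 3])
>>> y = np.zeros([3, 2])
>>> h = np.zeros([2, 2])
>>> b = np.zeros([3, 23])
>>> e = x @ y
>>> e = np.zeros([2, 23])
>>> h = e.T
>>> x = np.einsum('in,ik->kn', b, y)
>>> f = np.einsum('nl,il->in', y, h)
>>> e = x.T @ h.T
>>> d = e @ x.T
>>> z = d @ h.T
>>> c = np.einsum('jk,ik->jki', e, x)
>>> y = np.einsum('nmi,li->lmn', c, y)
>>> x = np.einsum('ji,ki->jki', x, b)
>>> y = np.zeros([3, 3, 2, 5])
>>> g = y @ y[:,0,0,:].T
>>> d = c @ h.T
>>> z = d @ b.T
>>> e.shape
(23, 23)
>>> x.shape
(2, 3, 23)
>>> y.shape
(3, 3, 2, 5)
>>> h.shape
(23, 2)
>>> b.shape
(3, 23)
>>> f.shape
(23, 3)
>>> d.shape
(23, 23, 23)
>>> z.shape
(23, 23, 3)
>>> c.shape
(23, 23, 2)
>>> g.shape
(3, 3, 2, 3)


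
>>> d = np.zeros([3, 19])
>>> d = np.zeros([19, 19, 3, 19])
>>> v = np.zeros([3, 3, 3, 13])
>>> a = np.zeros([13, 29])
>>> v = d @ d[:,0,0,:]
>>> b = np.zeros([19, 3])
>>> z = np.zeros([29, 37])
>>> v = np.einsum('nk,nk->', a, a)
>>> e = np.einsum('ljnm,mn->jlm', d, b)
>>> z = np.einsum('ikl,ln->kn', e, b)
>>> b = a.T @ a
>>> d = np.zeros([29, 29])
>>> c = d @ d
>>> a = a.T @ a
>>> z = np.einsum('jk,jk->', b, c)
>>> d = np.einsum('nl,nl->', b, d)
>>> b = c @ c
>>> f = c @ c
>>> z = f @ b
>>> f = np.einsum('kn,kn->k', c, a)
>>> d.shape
()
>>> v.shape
()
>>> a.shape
(29, 29)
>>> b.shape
(29, 29)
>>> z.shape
(29, 29)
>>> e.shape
(19, 19, 19)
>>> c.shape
(29, 29)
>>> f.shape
(29,)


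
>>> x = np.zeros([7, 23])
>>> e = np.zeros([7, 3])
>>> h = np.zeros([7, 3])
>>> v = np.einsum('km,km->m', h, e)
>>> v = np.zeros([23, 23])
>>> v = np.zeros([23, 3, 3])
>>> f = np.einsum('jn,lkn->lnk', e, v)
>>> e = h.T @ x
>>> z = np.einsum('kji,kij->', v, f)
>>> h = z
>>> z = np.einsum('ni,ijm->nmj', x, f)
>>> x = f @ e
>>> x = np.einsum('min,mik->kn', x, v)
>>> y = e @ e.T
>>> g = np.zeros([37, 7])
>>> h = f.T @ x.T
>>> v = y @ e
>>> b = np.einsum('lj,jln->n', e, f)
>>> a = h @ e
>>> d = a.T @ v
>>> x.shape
(3, 23)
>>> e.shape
(3, 23)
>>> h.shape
(3, 3, 3)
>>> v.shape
(3, 23)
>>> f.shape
(23, 3, 3)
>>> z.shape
(7, 3, 3)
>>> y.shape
(3, 3)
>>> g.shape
(37, 7)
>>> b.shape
(3,)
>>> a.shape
(3, 3, 23)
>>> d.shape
(23, 3, 23)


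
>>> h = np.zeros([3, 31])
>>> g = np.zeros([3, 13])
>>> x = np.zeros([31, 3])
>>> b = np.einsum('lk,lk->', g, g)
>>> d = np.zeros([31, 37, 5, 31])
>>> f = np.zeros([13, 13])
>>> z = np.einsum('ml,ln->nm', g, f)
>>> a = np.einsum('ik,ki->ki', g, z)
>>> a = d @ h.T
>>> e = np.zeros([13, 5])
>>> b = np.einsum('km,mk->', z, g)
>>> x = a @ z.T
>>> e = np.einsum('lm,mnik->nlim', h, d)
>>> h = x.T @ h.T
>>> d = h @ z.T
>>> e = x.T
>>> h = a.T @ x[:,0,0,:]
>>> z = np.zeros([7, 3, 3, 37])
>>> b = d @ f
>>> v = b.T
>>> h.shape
(3, 5, 37, 13)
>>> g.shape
(3, 13)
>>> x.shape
(31, 37, 5, 13)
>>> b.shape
(13, 5, 37, 13)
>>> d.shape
(13, 5, 37, 13)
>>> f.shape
(13, 13)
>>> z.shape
(7, 3, 3, 37)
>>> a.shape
(31, 37, 5, 3)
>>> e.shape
(13, 5, 37, 31)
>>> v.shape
(13, 37, 5, 13)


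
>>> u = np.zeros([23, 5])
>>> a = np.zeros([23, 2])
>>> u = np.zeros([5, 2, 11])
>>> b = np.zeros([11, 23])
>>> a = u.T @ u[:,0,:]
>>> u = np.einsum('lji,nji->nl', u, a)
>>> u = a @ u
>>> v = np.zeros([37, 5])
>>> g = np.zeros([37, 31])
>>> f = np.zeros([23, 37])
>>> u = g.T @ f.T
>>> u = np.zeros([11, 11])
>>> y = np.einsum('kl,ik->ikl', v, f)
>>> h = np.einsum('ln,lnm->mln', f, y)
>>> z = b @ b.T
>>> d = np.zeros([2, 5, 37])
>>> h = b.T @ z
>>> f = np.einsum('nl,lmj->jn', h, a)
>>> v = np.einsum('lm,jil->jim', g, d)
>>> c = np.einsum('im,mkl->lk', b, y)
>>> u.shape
(11, 11)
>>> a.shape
(11, 2, 11)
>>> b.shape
(11, 23)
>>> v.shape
(2, 5, 31)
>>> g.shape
(37, 31)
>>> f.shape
(11, 23)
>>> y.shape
(23, 37, 5)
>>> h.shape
(23, 11)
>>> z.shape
(11, 11)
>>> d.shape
(2, 5, 37)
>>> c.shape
(5, 37)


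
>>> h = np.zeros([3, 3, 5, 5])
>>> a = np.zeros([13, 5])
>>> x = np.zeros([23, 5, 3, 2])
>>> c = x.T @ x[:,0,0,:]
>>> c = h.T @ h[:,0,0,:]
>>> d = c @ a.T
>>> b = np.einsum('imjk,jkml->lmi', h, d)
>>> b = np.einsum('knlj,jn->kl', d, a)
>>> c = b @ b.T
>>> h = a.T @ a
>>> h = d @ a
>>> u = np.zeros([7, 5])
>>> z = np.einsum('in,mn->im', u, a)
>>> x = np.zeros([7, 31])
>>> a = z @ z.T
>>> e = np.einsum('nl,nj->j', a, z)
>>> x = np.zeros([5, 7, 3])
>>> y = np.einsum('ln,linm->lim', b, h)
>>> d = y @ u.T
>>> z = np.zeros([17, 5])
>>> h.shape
(5, 5, 3, 5)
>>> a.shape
(7, 7)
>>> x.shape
(5, 7, 3)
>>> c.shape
(5, 5)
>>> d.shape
(5, 5, 7)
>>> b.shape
(5, 3)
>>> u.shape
(7, 5)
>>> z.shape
(17, 5)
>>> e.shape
(13,)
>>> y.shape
(5, 5, 5)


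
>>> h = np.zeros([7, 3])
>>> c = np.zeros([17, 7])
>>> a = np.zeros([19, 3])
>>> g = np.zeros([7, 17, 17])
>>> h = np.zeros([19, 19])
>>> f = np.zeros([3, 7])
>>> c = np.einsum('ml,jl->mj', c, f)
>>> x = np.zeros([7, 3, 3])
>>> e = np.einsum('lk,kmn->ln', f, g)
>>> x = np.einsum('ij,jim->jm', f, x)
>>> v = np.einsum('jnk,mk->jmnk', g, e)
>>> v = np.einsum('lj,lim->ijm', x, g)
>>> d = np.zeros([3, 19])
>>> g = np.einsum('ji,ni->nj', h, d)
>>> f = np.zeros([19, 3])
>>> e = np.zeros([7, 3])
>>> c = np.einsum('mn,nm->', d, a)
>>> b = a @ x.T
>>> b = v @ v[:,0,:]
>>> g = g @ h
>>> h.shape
(19, 19)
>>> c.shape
()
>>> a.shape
(19, 3)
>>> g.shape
(3, 19)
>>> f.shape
(19, 3)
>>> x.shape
(7, 3)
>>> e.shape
(7, 3)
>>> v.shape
(17, 3, 17)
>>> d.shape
(3, 19)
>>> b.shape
(17, 3, 17)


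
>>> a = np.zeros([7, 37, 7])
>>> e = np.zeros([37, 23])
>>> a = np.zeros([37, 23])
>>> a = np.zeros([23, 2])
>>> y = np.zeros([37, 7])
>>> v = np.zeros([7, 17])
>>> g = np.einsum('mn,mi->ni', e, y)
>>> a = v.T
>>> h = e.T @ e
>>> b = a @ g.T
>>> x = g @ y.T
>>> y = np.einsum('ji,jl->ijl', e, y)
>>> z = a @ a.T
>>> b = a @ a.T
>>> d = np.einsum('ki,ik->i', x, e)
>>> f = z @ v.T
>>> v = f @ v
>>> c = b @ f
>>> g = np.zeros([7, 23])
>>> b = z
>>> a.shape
(17, 7)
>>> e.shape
(37, 23)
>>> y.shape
(23, 37, 7)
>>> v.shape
(17, 17)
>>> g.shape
(7, 23)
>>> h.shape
(23, 23)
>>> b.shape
(17, 17)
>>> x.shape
(23, 37)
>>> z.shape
(17, 17)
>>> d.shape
(37,)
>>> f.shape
(17, 7)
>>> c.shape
(17, 7)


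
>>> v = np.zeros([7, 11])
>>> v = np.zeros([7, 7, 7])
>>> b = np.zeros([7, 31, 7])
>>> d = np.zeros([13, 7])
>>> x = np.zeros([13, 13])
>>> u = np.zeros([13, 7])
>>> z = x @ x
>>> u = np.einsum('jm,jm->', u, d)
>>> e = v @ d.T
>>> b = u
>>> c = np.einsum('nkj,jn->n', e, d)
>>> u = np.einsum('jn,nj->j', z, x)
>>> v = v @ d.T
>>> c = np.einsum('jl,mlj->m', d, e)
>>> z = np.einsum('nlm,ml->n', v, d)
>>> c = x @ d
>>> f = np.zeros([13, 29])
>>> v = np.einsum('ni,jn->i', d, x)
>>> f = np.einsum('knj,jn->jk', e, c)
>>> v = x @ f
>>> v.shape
(13, 7)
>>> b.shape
()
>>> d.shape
(13, 7)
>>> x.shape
(13, 13)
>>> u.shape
(13,)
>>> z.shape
(7,)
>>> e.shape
(7, 7, 13)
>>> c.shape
(13, 7)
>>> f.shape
(13, 7)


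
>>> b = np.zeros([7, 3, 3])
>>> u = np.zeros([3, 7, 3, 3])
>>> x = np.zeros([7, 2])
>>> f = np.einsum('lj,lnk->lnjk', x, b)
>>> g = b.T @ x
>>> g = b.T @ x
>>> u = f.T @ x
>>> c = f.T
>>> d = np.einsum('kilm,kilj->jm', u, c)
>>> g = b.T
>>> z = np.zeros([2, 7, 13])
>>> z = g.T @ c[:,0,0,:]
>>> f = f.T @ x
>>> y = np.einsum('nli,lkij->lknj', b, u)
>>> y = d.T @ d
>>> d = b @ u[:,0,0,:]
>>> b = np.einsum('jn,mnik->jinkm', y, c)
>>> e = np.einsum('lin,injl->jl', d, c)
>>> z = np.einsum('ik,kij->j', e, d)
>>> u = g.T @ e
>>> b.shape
(2, 3, 2, 7, 3)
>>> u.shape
(7, 3, 7)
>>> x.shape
(7, 2)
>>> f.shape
(3, 2, 3, 2)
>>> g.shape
(3, 3, 7)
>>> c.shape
(3, 2, 3, 7)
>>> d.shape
(7, 3, 2)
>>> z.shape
(2,)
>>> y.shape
(2, 2)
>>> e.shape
(3, 7)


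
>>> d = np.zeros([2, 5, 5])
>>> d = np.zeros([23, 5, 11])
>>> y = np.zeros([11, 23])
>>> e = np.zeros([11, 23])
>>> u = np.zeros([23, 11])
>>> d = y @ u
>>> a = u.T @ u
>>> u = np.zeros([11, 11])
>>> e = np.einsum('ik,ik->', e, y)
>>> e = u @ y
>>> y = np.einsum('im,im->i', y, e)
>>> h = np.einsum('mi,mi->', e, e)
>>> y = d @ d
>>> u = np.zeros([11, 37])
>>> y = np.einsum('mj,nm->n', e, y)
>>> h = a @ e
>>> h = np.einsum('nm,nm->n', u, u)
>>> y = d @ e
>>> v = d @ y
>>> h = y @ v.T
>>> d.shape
(11, 11)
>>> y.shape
(11, 23)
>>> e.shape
(11, 23)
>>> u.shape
(11, 37)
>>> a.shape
(11, 11)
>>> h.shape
(11, 11)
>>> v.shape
(11, 23)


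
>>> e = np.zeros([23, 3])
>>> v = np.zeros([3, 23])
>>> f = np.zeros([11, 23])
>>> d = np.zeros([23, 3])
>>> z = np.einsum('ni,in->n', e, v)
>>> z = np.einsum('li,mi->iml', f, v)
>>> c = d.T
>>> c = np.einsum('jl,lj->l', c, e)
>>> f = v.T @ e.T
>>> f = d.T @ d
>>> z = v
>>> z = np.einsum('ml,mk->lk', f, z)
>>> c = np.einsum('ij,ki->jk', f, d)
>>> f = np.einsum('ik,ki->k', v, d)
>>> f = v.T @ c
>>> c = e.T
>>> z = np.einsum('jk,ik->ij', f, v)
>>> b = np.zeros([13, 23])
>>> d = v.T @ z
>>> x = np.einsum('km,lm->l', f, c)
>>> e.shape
(23, 3)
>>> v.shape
(3, 23)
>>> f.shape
(23, 23)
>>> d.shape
(23, 23)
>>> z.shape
(3, 23)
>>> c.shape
(3, 23)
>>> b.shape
(13, 23)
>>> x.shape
(3,)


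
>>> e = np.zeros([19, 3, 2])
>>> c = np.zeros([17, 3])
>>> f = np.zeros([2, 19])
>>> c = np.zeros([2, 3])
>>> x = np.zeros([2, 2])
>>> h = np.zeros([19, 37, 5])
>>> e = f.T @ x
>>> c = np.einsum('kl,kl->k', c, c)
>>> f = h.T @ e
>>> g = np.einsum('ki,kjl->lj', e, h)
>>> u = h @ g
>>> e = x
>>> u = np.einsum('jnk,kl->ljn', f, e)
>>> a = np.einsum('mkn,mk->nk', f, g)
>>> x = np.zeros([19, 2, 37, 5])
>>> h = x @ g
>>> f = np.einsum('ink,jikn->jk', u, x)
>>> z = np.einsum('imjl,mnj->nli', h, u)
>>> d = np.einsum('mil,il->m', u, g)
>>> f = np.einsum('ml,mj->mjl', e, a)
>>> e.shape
(2, 2)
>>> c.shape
(2,)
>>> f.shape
(2, 37, 2)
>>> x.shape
(19, 2, 37, 5)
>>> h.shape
(19, 2, 37, 37)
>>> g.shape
(5, 37)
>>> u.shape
(2, 5, 37)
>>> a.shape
(2, 37)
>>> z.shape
(5, 37, 19)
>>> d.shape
(2,)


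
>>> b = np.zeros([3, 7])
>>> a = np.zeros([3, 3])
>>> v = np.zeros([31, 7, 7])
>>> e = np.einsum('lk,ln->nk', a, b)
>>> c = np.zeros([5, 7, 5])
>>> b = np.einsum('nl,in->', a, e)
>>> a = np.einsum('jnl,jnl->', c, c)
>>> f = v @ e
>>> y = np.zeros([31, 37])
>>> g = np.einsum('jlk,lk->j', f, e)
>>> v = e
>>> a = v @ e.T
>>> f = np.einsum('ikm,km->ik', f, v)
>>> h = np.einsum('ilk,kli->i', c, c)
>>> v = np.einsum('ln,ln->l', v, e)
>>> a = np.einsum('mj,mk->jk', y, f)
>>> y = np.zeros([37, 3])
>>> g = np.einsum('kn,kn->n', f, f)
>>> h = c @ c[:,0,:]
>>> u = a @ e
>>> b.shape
()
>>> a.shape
(37, 7)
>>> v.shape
(7,)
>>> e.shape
(7, 3)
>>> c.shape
(5, 7, 5)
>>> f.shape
(31, 7)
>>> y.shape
(37, 3)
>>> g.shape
(7,)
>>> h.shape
(5, 7, 5)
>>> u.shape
(37, 3)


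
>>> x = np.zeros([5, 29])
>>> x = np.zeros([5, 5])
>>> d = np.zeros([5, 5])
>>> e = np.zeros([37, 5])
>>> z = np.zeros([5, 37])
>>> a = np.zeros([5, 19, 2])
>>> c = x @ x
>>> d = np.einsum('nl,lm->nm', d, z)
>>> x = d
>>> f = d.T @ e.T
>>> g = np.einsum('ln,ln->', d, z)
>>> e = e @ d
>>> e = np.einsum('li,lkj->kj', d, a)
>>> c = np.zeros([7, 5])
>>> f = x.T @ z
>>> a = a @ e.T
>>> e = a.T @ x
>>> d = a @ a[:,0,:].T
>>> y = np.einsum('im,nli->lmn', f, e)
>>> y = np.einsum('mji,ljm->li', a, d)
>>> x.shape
(5, 37)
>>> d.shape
(5, 19, 5)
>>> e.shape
(19, 19, 37)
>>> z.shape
(5, 37)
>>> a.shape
(5, 19, 19)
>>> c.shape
(7, 5)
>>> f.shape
(37, 37)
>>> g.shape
()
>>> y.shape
(5, 19)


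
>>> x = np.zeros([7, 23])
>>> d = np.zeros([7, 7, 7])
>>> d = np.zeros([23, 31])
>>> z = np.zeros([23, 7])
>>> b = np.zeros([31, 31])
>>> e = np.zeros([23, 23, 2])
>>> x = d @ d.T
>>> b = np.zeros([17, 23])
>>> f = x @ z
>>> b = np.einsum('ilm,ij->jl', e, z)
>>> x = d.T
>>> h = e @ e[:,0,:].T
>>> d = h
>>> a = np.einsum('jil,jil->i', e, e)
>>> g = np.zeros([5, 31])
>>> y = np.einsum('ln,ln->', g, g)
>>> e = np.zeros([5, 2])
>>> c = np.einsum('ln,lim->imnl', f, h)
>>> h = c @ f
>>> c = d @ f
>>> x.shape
(31, 23)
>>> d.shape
(23, 23, 23)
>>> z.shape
(23, 7)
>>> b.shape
(7, 23)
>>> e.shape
(5, 2)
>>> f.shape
(23, 7)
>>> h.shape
(23, 23, 7, 7)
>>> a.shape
(23,)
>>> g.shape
(5, 31)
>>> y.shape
()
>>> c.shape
(23, 23, 7)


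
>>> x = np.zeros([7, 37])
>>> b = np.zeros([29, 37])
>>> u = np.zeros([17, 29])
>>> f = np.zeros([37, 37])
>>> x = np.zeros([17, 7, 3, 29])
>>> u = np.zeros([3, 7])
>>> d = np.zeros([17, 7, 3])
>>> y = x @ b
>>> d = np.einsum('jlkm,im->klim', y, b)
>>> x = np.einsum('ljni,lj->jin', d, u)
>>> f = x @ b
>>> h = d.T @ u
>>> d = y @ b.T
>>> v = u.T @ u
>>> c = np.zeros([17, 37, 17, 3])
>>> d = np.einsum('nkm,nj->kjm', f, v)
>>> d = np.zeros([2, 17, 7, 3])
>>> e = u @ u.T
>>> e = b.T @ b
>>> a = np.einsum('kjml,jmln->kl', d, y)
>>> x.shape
(7, 37, 29)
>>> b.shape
(29, 37)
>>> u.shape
(3, 7)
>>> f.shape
(7, 37, 37)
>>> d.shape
(2, 17, 7, 3)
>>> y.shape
(17, 7, 3, 37)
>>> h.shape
(37, 29, 7, 7)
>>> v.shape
(7, 7)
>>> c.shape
(17, 37, 17, 3)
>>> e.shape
(37, 37)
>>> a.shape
(2, 3)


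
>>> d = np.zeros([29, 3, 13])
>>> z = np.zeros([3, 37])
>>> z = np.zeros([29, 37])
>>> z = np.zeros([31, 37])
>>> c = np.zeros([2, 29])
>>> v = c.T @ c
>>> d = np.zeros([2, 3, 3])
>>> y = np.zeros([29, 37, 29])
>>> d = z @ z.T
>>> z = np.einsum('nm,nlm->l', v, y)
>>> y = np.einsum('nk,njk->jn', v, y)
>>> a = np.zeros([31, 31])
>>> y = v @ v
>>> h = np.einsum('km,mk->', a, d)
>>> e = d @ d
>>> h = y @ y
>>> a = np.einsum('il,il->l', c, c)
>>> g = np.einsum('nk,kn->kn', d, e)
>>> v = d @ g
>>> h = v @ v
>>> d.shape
(31, 31)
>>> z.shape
(37,)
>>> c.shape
(2, 29)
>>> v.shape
(31, 31)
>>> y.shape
(29, 29)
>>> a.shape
(29,)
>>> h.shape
(31, 31)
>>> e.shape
(31, 31)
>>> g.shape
(31, 31)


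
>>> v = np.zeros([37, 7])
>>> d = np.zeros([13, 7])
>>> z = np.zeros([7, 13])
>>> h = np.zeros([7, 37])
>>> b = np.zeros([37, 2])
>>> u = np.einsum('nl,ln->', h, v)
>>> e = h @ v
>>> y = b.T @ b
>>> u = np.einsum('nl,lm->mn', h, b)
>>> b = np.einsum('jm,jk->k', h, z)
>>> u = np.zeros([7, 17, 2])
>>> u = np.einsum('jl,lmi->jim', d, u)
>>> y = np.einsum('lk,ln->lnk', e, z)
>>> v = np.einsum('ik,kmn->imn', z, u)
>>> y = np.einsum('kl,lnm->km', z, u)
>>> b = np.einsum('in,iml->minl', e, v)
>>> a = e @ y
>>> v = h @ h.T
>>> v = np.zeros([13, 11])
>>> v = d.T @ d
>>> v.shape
(7, 7)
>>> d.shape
(13, 7)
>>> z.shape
(7, 13)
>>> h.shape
(7, 37)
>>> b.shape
(2, 7, 7, 17)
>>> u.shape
(13, 2, 17)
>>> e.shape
(7, 7)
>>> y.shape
(7, 17)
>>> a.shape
(7, 17)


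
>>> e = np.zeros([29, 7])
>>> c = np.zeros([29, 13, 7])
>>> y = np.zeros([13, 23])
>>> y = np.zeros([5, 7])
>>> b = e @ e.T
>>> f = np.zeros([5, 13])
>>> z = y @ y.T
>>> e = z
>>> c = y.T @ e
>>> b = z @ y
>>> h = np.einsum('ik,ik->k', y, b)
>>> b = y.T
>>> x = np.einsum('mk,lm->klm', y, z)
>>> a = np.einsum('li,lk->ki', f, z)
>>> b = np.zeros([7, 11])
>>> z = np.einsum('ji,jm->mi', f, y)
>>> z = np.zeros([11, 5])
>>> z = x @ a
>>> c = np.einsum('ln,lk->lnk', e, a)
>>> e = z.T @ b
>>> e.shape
(13, 5, 11)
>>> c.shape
(5, 5, 13)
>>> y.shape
(5, 7)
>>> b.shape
(7, 11)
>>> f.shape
(5, 13)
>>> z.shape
(7, 5, 13)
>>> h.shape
(7,)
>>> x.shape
(7, 5, 5)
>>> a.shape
(5, 13)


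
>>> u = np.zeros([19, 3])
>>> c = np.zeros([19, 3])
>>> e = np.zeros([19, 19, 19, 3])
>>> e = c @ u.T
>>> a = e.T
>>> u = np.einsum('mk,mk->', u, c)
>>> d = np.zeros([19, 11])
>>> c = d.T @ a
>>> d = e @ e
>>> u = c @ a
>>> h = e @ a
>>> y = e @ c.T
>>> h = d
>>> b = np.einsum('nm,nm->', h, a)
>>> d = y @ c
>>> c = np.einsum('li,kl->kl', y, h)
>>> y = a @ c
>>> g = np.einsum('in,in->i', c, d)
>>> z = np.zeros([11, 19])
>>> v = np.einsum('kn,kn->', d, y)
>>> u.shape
(11, 19)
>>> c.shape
(19, 19)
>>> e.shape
(19, 19)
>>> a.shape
(19, 19)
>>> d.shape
(19, 19)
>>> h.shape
(19, 19)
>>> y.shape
(19, 19)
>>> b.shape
()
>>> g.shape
(19,)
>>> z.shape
(11, 19)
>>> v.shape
()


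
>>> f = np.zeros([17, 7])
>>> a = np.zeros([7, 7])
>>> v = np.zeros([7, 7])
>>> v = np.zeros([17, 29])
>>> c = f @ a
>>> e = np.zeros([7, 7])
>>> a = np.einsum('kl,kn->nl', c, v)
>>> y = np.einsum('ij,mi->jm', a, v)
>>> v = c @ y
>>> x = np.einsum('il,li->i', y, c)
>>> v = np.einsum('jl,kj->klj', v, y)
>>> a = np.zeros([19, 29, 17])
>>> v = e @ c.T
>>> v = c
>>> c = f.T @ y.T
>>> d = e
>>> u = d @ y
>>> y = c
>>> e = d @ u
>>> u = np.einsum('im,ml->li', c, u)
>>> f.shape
(17, 7)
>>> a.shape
(19, 29, 17)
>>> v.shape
(17, 7)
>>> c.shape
(7, 7)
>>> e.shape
(7, 17)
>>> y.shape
(7, 7)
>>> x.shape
(7,)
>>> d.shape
(7, 7)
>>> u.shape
(17, 7)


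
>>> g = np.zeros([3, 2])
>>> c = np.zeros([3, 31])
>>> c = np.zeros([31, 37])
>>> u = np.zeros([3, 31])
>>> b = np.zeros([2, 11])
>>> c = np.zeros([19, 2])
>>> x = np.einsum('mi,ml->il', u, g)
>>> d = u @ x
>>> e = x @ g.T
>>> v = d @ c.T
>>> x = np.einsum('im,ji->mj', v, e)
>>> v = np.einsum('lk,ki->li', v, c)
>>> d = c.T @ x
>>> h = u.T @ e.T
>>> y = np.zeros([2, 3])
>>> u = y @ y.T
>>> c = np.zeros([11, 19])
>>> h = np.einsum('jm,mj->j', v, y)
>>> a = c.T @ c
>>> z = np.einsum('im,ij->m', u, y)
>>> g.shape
(3, 2)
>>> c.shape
(11, 19)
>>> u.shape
(2, 2)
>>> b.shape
(2, 11)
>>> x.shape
(19, 31)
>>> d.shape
(2, 31)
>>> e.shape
(31, 3)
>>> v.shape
(3, 2)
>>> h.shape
(3,)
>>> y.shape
(2, 3)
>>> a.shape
(19, 19)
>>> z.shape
(2,)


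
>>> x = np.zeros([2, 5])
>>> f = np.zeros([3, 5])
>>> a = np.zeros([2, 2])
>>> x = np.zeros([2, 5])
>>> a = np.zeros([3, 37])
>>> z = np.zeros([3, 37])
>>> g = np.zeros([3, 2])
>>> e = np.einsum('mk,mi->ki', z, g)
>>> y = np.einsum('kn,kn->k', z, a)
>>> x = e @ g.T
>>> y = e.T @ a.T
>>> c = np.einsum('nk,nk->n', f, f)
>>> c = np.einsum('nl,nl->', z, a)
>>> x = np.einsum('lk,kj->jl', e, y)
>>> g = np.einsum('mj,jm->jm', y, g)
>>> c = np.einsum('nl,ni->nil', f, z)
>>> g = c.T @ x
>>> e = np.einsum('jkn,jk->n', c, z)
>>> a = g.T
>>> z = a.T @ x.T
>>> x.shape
(3, 37)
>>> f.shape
(3, 5)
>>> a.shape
(37, 37, 5)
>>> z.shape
(5, 37, 3)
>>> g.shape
(5, 37, 37)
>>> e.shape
(5,)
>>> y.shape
(2, 3)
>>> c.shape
(3, 37, 5)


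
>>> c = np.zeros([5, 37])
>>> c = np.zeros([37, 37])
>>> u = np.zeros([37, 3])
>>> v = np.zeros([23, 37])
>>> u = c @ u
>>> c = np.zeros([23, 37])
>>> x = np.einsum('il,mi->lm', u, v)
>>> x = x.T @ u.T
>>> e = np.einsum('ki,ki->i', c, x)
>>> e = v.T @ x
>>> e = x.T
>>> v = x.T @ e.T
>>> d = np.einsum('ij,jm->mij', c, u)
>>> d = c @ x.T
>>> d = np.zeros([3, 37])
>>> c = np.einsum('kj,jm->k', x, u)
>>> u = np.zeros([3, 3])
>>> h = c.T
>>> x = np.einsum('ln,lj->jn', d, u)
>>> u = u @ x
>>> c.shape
(23,)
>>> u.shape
(3, 37)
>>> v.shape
(37, 37)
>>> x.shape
(3, 37)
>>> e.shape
(37, 23)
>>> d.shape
(3, 37)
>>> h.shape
(23,)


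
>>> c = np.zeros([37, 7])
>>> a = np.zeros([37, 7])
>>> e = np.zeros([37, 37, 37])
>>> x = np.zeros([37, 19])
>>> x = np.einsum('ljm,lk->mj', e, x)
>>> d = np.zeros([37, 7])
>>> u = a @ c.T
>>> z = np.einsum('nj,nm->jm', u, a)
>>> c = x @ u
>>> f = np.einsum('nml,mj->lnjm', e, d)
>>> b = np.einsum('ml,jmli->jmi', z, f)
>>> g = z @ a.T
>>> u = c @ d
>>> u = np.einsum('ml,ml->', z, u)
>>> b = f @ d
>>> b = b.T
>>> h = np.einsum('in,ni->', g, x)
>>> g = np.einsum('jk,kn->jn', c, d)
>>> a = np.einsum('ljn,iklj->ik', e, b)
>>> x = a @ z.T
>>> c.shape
(37, 37)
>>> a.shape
(7, 7)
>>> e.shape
(37, 37, 37)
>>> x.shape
(7, 37)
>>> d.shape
(37, 7)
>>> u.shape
()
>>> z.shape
(37, 7)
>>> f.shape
(37, 37, 7, 37)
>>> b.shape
(7, 7, 37, 37)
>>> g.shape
(37, 7)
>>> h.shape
()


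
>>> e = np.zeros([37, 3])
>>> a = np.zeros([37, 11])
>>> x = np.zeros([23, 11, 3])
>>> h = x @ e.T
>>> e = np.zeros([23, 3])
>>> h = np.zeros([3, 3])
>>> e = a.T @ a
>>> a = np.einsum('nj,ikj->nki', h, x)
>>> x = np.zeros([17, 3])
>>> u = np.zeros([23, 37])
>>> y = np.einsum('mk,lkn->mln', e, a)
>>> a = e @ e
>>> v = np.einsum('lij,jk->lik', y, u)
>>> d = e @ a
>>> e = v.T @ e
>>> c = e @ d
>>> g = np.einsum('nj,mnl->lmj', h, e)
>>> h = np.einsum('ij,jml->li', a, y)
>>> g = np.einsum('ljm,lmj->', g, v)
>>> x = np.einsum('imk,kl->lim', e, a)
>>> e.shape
(37, 3, 11)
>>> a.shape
(11, 11)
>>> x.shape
(11, 37, 3)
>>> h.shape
(23, 11)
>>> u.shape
(23, 37)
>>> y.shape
(11, 3, 23)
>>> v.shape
(11, 3, 37)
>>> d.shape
(11, 11)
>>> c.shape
(37, 3, 11)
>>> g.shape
()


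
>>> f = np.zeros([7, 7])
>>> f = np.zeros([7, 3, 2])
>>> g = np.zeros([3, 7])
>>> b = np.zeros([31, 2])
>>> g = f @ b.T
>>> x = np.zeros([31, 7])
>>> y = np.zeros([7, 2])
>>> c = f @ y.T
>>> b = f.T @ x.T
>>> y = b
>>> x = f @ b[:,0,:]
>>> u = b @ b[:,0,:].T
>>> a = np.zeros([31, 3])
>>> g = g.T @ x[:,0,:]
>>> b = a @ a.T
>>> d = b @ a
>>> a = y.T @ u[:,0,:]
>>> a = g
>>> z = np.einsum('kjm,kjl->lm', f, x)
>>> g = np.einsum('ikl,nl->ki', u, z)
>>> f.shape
(7, 3, 2)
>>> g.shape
(3, 2)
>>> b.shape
(31, 31)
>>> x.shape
(7, 3, 31)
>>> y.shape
(2, 3, 31)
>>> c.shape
(7, 3, 7)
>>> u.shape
(2, 3, 2)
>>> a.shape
(31, 3, 31)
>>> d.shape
(31, 3)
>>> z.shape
(31, 2)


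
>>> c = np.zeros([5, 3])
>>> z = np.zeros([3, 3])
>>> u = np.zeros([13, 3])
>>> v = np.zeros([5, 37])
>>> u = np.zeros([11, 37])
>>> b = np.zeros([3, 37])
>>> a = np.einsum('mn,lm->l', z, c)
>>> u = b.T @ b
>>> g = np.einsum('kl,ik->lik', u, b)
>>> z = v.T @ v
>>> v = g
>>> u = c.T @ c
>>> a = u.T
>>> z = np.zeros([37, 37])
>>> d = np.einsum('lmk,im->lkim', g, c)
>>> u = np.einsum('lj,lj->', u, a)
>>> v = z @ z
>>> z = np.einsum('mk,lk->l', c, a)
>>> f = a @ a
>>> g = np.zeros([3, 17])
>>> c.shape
(5, 3)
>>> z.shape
(3,)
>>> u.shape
()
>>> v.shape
(37, 37)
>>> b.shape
(3, 37)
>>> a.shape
(3, 3)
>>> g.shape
(3, 17)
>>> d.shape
(37, 37, 5, 3)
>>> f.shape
(3, 3)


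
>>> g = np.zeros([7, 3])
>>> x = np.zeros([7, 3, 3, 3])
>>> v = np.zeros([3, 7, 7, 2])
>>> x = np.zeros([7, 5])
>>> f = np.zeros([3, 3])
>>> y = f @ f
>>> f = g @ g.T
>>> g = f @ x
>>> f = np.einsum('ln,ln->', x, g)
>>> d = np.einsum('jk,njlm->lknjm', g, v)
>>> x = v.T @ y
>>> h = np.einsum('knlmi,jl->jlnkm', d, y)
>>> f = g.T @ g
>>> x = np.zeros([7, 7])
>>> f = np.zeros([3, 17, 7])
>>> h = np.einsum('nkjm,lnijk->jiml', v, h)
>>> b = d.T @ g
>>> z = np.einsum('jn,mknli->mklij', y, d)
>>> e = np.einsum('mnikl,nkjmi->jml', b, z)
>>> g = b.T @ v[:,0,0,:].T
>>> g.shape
(5, 5, 3, 7, 3)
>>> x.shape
(7, 7)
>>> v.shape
(3, 7, 7, 2)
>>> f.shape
(3, 17, 7)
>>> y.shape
(3, 3)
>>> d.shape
(7, 5, 3, 7, 2)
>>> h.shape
(7, 5, 2, 3)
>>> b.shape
(2, 7, 3, 5, 5)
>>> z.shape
(7, 5, 7, 2, 3)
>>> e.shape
(7, 2, 5)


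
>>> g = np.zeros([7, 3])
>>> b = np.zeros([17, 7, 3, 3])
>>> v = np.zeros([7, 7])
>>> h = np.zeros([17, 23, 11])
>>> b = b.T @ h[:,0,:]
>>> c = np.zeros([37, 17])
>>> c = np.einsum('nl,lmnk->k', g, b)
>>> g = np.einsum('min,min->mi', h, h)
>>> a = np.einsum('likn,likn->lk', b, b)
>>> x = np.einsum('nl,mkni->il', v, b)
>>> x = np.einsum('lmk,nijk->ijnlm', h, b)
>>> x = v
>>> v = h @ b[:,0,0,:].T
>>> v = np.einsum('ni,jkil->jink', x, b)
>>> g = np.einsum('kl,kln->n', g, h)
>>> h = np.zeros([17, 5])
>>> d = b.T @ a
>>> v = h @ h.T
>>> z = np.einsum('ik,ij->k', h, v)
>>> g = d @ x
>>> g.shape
(11, 7, 3, 7)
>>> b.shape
(3, 3, 7, 11)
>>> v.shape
(17, 17)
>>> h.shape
(17, 5)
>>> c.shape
(11,)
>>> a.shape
(3, 7)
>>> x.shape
(7, 7)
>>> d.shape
(11, 7, 3, 7)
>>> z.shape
(5,)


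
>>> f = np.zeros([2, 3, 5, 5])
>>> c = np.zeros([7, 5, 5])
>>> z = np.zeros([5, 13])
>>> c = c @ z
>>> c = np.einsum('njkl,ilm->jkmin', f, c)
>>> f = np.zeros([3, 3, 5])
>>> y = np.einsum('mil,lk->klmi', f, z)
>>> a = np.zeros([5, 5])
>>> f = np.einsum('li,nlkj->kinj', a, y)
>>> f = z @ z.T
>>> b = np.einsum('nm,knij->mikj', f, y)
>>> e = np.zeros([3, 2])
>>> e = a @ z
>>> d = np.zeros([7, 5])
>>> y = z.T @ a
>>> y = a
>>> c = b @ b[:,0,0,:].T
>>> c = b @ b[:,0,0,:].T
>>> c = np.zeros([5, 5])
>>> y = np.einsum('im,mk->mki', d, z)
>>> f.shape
(5, 5)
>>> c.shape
(5, 5)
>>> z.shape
(5, 13)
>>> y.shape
(5, 13, 7)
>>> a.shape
(5, 5)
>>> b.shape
(5, 3, 13, 3)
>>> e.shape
(5, 13)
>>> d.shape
(7, 5)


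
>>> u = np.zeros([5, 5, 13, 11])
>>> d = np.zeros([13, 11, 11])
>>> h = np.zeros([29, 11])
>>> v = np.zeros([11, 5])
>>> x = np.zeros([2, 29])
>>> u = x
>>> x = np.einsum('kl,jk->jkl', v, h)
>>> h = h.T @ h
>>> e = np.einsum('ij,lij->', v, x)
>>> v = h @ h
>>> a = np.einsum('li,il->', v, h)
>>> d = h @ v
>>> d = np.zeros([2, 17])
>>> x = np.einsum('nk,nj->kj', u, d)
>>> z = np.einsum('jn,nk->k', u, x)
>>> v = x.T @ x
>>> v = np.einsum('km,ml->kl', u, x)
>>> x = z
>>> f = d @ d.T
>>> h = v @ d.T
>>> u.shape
(2, 29)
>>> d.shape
(2, 17)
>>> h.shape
(2, 2)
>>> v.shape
(2, 17)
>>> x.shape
(17,)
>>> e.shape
()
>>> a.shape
()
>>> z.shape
(17,)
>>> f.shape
(2, 2)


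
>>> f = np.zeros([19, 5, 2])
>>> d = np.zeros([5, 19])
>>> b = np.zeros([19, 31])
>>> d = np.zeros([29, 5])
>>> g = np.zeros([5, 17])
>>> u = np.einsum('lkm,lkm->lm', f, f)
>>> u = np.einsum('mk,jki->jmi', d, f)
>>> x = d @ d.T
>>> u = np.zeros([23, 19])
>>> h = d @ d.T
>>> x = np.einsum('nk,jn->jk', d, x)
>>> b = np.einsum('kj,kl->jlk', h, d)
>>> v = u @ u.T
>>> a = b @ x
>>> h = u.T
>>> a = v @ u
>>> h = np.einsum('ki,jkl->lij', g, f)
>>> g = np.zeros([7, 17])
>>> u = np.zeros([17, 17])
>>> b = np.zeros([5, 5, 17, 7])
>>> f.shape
(19, 5, 2)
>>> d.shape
(29, 5)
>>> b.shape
(5, 5, 17, 7)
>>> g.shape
(7, 17)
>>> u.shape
(17, 17)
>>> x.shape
(29, 5)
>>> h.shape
(2, 17, 19)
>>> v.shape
(23, 23)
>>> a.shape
(23, 19)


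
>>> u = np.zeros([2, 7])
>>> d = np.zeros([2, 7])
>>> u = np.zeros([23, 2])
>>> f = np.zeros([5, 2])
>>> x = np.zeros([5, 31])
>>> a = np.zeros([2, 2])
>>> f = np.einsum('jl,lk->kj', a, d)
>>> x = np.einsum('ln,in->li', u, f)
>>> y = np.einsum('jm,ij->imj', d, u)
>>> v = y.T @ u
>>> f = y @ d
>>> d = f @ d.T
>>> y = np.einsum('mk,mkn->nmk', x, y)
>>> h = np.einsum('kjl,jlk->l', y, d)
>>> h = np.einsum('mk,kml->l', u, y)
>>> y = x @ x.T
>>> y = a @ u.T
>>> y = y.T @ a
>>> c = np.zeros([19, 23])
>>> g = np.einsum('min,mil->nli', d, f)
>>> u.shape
(23, 2)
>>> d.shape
(23, 7, 2)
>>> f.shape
(23, 7, 7)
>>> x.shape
(23, 7)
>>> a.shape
(2, 2)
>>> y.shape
(23, 2)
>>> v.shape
(2, 7, 2)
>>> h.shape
(7,)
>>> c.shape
(19, 23)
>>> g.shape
(2, 7, 7)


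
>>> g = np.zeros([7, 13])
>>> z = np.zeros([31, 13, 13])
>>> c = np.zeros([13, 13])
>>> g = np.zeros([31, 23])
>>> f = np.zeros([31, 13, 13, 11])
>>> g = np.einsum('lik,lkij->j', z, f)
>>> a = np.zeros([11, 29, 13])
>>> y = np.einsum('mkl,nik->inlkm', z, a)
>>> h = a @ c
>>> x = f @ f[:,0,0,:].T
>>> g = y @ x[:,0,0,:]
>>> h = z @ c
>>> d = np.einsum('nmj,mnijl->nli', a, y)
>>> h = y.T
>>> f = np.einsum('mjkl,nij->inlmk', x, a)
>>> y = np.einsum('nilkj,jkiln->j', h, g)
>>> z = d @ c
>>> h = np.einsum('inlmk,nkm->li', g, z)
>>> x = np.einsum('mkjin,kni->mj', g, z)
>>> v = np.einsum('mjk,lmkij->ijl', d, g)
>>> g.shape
(29, 11, 13, 13, 31)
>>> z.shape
(11, 31, 13)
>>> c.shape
(13, 13)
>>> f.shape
(29, 11, 31, 31, 13)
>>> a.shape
(11, 29, 13)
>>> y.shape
(29,)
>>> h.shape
(13, 29)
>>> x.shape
(29, 13)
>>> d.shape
(11, 31, 13)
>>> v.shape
(13, 31, 29)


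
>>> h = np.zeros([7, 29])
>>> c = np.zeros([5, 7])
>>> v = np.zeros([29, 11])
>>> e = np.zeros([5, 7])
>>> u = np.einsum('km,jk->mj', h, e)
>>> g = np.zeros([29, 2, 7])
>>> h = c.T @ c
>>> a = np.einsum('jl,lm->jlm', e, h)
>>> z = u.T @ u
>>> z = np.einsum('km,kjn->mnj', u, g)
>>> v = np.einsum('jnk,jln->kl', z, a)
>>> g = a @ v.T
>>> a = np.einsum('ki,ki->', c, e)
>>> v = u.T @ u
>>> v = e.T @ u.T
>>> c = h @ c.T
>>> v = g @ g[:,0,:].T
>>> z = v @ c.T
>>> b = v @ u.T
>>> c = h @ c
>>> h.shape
(7, 7)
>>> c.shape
(7, 5)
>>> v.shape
(5, 7, 5)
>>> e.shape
(5, 7)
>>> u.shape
(29, 5)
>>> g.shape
(5, 7, 2)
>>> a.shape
()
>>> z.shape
(5, 7, 7)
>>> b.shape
(5, 7, 29)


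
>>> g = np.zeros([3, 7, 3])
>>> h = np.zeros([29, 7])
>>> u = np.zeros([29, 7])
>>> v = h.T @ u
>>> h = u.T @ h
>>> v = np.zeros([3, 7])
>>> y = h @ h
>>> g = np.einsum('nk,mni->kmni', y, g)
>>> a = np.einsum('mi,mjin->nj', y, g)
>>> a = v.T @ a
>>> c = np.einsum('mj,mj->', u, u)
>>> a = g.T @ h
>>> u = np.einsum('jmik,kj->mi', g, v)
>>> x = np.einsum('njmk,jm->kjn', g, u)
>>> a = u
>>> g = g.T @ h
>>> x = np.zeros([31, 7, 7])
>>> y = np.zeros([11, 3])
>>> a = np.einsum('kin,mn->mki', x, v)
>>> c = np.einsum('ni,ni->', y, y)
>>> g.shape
(3, 7, 3, 7)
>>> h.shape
(7, 7)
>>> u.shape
(3, 7)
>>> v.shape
(3, 7)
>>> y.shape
(11, 3)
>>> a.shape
(3, 31, 7)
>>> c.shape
()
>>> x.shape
(31, 7, 7)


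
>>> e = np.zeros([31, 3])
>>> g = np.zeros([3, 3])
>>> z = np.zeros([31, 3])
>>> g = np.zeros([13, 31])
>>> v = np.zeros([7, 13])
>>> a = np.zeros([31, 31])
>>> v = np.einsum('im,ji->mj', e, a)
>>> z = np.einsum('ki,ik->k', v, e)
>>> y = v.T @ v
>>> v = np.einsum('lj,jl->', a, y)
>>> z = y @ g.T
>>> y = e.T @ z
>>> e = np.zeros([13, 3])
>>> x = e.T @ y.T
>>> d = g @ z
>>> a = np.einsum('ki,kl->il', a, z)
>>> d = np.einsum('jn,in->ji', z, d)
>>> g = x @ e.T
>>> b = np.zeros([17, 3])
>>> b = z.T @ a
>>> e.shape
(13, 3)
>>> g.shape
(3, 13)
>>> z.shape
(31, 13)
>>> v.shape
()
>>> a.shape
(31, 13)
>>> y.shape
(3, 13)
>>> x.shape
(3, 3)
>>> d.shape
(31, 13)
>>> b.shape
(13, 13)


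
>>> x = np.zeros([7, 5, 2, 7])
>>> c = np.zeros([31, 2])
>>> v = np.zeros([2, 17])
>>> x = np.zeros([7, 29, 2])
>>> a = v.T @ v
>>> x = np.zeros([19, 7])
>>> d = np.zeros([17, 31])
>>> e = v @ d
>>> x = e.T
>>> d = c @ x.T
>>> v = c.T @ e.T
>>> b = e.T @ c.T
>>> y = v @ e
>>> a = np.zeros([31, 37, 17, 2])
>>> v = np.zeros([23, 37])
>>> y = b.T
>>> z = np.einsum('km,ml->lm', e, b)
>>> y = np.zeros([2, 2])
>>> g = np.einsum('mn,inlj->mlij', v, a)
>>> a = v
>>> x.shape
(31, 2)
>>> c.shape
(31, 2)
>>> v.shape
(23, 37)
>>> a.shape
(23, 37)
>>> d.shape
(31, 31)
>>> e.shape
(2, 31)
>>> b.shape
(31, 31)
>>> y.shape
(2, 2)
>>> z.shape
(31, 31)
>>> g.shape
(23, 17, 31, 2)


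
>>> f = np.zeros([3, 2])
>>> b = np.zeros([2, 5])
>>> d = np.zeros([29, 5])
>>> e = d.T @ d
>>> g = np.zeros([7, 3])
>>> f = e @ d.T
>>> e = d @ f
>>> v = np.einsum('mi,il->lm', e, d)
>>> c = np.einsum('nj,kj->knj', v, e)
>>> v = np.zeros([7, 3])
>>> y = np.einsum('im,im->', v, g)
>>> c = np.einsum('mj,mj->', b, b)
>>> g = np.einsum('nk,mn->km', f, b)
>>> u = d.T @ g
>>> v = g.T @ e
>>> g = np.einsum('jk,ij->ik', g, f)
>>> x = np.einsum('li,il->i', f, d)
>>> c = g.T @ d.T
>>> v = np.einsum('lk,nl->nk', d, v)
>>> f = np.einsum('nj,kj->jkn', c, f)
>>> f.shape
(29, 5, 2)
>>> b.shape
(2, 5)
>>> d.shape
(29, 5)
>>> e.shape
(29, 29)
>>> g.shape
(5, 2)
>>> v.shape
(2, 5)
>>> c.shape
(2, 29)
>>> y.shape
()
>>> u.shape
(5, 2)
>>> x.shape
(29,)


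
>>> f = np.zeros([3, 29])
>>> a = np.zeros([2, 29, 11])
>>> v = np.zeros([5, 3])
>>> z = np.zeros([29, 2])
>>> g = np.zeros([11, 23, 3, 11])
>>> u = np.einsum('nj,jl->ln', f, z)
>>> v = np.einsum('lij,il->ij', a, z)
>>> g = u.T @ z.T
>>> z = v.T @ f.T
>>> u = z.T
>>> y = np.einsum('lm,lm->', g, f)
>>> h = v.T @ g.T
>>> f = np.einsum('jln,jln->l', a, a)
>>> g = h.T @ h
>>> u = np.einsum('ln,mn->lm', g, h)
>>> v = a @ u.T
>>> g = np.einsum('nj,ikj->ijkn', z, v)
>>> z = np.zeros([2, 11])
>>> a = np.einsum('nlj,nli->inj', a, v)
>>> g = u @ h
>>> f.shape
(29,)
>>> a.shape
(3, 2, 11)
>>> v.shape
(2, 29, 3)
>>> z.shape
(2, 11)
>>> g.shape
(3, 3)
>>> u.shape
(3, 11)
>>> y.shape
()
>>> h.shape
(11, 3)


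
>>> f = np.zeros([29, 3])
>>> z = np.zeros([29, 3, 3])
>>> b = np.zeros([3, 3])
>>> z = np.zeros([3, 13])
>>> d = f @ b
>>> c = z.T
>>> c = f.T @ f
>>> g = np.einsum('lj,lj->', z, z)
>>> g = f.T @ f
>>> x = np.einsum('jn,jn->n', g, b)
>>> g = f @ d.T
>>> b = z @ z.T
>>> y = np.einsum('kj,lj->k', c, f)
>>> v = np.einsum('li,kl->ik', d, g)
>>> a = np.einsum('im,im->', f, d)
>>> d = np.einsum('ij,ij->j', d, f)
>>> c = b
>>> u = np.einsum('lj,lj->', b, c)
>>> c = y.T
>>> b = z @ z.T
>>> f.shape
(29, 3)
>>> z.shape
(3, 13)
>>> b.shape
(3, 3)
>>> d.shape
(3,)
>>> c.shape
(3,)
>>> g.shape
(29, 29)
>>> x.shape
(3,)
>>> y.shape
(3,)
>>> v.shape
(3, 29)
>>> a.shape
()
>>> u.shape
()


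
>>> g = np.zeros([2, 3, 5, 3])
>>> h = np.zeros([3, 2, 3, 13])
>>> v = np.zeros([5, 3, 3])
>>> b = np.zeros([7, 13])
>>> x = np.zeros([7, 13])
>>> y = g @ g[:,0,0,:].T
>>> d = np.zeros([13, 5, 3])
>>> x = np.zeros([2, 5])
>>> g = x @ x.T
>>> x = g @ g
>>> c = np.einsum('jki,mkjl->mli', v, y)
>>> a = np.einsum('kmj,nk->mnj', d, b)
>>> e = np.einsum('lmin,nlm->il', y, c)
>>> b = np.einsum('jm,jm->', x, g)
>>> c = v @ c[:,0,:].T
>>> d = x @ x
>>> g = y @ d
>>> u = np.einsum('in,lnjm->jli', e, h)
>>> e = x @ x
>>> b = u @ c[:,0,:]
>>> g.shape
(2, 3, 5, 2)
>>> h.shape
(3, 2, 3, 13)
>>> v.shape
(5, 3, 3)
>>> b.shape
(3, 3, 2)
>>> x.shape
(2, 2)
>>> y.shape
(2, 3, 5, 2)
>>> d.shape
(2, 2)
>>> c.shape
(5, 3, 2)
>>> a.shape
(5, 7, 3)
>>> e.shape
(2, 2)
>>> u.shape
(3, 3, 5)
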